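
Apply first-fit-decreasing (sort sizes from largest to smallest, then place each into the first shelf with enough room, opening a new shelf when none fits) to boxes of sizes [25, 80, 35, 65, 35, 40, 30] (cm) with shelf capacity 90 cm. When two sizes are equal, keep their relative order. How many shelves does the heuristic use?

4

Sorted descending: 80, 65, 40, 35, 35, 30, 25.
  80 → shelf 1 (new)  [load 80/90]
  65 → shelf 2 (new)  [load 65/90]
  40 → shelf 3 (new)  [load 40/90]
  35 → shelf 3  [load 75/90]
  35 → shelf 4 (new)  [load 35/90]
  30 → shelf 4  [load 65/90]
  25 → shelf 2  [load 90/90]
4 shelves opened.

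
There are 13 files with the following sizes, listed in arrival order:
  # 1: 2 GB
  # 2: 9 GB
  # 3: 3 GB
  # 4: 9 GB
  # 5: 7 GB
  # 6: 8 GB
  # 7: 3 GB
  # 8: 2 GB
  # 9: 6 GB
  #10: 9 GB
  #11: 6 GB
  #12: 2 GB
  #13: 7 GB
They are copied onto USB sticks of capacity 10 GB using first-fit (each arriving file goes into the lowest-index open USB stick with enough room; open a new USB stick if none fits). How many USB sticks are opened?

  2 → USB stick 1 (new)  [load 2/10]
  9 → USB stick 2 (new)  [load 9/10]
  3 → USB stick 1  [load 5/10]
  9 → USB stick 3 (new)  [load 9/10]
  7 → USB stick 4 (new)  [load 7/10]
  8 → USB stick 5 (new)  [load 8/10]
  3 → USB stick 1  [load 8/10]
  2 → USB stick 1  [load 10/10]
  6 → USB stick 6 (new)  [load 6/10]
  9 → USB stick 7 (new)  [load 9/10]
  6 → USB stick 8 (new)  [load 6/10]
  2 → USB stick 4  [load 9/10]
  7 → USB stick 9 (new)  [load 7/10]
9 USB sticks opened.

9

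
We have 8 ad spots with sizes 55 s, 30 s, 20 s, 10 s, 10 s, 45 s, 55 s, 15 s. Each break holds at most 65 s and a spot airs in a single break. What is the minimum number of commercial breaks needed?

Total = 55 + 55 + 45 + 30 + 20 + 15 + 10 + 10 = 240 s.
Lower bound: ⌈240/65⌉ = 4 commercial breaks.
A packing using 4 commercial breaks:
  break 1: 55 + 10 = 65
  break 2: 55 + 10 = 65
  break 3: 45 + 20 = 65
  break 4: 30 + 15 = 45
This matches the lower bound, so 4 is optimal.

4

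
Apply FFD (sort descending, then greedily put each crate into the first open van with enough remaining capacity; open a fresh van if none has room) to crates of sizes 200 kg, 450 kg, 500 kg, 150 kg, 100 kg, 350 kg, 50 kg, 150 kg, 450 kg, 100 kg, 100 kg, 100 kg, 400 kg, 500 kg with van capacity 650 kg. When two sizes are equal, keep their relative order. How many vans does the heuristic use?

Sorted descending: 500, 500, 450, 450, 400, 350, 200, 150, 150, 100, 100, 100, 100, 50.
  500 → van 1 (new)  [load 500/650]
  500 → van 2 (new)  [load 500/650]
  450 → van 3 (new)  [load 450/650]
  450 → van 4 (new)  [load 450/650]
  400 → van 5 (new)  [load 400/650]
  350 → van 6 (new)  [load 350/650]
  200 → van 3  [load 650/650]
  150 → van 1  [load 650/650]
  150 → van 2  [load 650/650]
  100 → van 4  [load 550/650]
  100 → van 4  [load 650/650]
  100 → van 5  [load 500/650]
  100 → van 5  [load 600/650]
  50 → van 5  [load 650/650]
6 vans opened.

6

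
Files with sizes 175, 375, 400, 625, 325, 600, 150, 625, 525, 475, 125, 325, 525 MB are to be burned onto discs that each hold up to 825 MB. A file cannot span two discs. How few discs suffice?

8

Total = 625 + 625 + 600 + 525 + 525 + 475 + 400 + 375 + 325 + 325 + 175 + 150 + 125 = 5250 MB.
Lower bound: ⌈5250/825⌉ = 7 discs.
A packing using 8 discs:
  disc 1: 625 + 175 = 800
  disc 2: 625 + 150 = 775
  disc 3: 600 + 125 = 725
  disc 4: 525 = 525
  disc 5: 525 = 525
  disc 6: 475 + 325 = 800
  disc 7: 400 + 375 = 775
  disc 8: 325 = 325
No arrangement into 7 discs stays within capacity, so 8 is optimal.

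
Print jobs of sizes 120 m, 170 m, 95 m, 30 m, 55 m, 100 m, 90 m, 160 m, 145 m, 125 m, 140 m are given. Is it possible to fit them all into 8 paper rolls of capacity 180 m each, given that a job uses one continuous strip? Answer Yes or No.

No

Total = 1230 m; ⌈1230/180⌉ = 7.
8 print jobs each exceed half the capacity and cannot share a roll, forcing at least 8 paper rolls.
The bound of 8 does not rule out 8, but exhaustive search shows no assignment into 8 paper rolls of capacity 180 m exists — the minimum is 9.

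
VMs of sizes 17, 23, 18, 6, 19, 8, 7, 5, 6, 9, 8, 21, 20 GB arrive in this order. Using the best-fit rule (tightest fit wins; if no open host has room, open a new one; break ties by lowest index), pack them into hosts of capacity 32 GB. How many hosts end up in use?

  17 → host 1 (new)  [load 17/32]
  23 → host 2 (new)  [load 23/32]
  18 → host 3 (new)  [load 18/32]
  6 → host 2  [load 29/32]
  19 → host 4 (new)  [load 19/32]
  8 → host 4  [load 27/32]
  7 → host 3  [load 25/32]
  5 → host 4  [load 32/32]
  6 → host 3  [load 31/32]
  9 → host 1  [load 26/32]
  8 → host 5 (new)  [load 8/32]
  21 → host 5  [load 29/32]
  20 → host 6 (new)  [load 20/32]
6 hosts opened.

6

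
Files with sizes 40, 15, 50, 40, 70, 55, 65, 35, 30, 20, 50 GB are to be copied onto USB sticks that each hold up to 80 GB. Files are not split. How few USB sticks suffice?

7

Total = 70 + 65 + 55 + 50 + 50 + 40 + 40 + 35 + 30 + 20 + 15 = 470 GB.
Lower bound: ⌈470/80⌉ = 6 USB sticks.
A packing using 7 USB sticks:
  USB stick 1: 70 = 70
  USB stick 2: 65 + 15 = 80
  USB stick 3: 55 + 20 = 75
  USB stick 4: 50 + 30 = 80
  USB stick 5: 50 = 50
  USB stick 6: 40 + 40 = 80
  USB stick 7: 35 = 35
No arrangement into 6 USB sticks stays within capacity, so 7 is optimal.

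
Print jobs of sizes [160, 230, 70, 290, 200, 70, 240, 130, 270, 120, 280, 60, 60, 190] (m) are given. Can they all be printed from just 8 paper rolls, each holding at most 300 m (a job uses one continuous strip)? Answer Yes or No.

No

Total = 2370 m; ⌈2370/300⌉ = 8.
The bound of 8 does not rule out 8, but exhaustive search shows no assignment into 8 paper rolls of capacity 300 m exists — the minimum is 9.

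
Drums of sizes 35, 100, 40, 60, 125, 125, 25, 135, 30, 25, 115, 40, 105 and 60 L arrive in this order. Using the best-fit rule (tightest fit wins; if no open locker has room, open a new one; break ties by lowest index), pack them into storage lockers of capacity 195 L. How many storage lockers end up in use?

6

  35 → locker 1 (new)  [load 35/195]
  100 → locker 1  [load 135/195]
  40 → locker 1  [load 175/195]
  60 → locker 2 (new)  [load 60/195]
  125 → locker 2  [load 185/195]
  125 → locker 3 (new)  [load 125/195]
  25 → locker 3  [load 150/195]
  135 → locker 4 (new)  [load 135/195]
  30 → locker 3  [load 180/195]
  25 → locker 4  [load 160/195]
  115 → locker 5 (new)  [load 115/195]
  40 → locker 5  [load 155/195]
  105 → locker 6 (new)  [load 105/195]
  60 → locker 6  [load 165/195]
6 storage lockers opened.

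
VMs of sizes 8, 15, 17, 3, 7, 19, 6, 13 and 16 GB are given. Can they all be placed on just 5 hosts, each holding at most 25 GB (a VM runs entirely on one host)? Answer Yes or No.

A valid assignment using 5 hosts:
  host 1: 19 + 6 = 25
  host 2: 17 + 8 = 25
  host 3: 16 + 7 = 23
  host 4: 15 + 3 = 18
  host 5: 13 = 13
Every load is within 25 GB, so 5 hosts suffice.

Yes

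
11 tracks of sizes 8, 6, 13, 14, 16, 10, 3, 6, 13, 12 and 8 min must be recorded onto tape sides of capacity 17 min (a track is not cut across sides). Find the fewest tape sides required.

8

Total = 16 + 14 + 13 + 13 + 12 + 10 + 8 + 8 + 6 + 6 + 3 = 109 min.
Lower bound: ⌈109/17⌉ = 7 tape sides.
A packing using 8 tape sides:
  side 1: 16 = 16
  side 2: 14 + 3 = 17
  side 3: 13 = 13
  side 4: 13 = 13
  side 5: 12 = 12
  side 6: 10 + 6 = 16
  side 7: 8 + 8 = 16
  side 8: 6 = 6
No arrangement into 7 tape sides stays within capacity, so 8 is optimal.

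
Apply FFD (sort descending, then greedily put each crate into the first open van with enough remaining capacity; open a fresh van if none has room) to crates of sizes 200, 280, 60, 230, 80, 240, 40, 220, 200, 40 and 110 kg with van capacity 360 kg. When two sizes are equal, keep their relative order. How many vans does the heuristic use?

6

Sorted descending: 280, 240, 230, 220, 200, 200, 110, 80, 60, 40, 40.
  280 → van 1 (new)  [load 280/360]
  240 → van 2 (new)  [load 240/360]
  230 → van 3 (new)  [load 230/360]
  220 → van 4 (new)  [load 220/360]
  200 → van 5 (new)  [load 200/360]
  200 → van 6 (new)  [load 200/360]
  110 → van 2  [load 350/360]
  80 → van 1  [load 360/360]
  60 → van 3  [load 290/360]
  40 → van 3  [load 330/360]
  40 → van 4  [load 260/360]
6 vans opened.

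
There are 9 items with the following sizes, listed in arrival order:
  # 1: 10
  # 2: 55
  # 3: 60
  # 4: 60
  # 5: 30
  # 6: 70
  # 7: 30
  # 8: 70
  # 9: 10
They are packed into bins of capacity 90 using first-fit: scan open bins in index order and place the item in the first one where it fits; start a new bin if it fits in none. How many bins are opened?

  10 → bin 1 (new)  [load 10/90]
  55 → bin 1  [load 65/90]
  60 → bin 2 (new)  [load 60/90]
  60 → bin 3 (new)  [load 60/90]
  30 → bin 2  [load 90/90]
  70 → bin 4 (new)  [load 70/90]
  30 → bin 3  [load 90/90]
  70 → bin 5 (new)  [load 70/90]
  10 → bin 1  [load 75/90]
5 bins opened.

5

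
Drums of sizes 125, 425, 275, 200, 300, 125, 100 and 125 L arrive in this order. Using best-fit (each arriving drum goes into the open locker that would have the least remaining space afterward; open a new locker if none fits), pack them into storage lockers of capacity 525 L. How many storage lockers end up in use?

4

  125 → locker 1 (new)  [load 125/525]
  425 → locker 2 (new)  [load 425/525]
  275 → locker 1  [load 400/525]
  200 → locker 3 (new)  [load 200/525]
  300 → locker 3  [load 500/525]
  125 → locker 1  [load 525/525]
  100 → locker 2  [load 525/525]
  125 → locker 4 (new)  [load 125/525]
4 storage lockers opened.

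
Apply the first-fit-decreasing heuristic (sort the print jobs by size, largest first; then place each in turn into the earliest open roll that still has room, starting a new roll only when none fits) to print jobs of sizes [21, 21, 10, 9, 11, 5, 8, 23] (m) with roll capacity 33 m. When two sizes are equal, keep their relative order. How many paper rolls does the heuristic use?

Sorted descending: 23, 21, 21, 11, 10, 9, 8, 5.
  23 → roll 1 (new)  [load 23/33]
  21 → roll 2 (new)  [load 21/33]
  21 → roll 3 (new)  [load 21/33]
  11 → roll 2  [load 32/33]
  10 → roll 1  [load 33/33]
  9 → roll 3  [load 30/33]
  8 → roll 4 (new)  [load 8/33]
  5 → roll 4  [load 13/33]
4 paper rolls opened.

4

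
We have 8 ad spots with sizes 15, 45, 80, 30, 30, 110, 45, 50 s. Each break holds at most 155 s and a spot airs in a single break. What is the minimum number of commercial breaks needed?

Total = 110 + 80 + 50 + 45 + 45 + 30 + 30 + 15 = 405 s.
Lower bound: ⌈405/155⌉ = 3 commercial breaks.
A packing using 3 commercial breaks:
  break 1: 110 + 45 = 155
  break 2: 80 + 50 + 15 = 145
  break 3: 45 + 30 + 30 = 105
This matches the lower bound, so 3 is optimal.

3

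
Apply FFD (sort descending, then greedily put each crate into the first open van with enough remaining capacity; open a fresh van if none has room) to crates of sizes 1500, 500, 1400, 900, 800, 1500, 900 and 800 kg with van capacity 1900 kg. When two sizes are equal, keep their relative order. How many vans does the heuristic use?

Sorted descending: 1500, 1500, 1400, 900, 900, 800, 800, 500.
  1500 → van 1 (new)  [load 1500/1900]
  1500 → van 2 (new)  [load 1500/1900]
  1400 → van 3 (new)  [load 1400/1900]
  900 → van 4 (new)  [load 900/1900]
  900 → van 4  [load 1800/1900]
  800 → van 5 (new)  [load 800/1900]
  800 → van 5  [load 1600/1900]
  500 → van 3  [load 1900/1900]
5 vans opened.

5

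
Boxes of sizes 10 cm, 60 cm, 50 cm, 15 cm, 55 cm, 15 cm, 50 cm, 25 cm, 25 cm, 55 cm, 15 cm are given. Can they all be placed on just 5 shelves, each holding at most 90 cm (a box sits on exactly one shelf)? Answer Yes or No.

A valid assignment using 5 shelves:
  shelf 1: 60 + 25 = 85
  shelf 2: 55 + 25 + 10 = 90
  shelf 3: 55 + 15 + 15 = 85
  shelf 4: 50 + 15 = 65
  shelf 5: 50 = 50
Every load is within 90 cm, so 5 shelves suffice.

Yes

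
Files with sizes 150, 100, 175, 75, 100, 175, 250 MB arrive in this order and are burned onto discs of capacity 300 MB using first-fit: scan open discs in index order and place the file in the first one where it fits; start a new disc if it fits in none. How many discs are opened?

  150 → disc 1 (new)  [load 150/300]
  100 → disc 1  [load 250/300]
  175 → disc 2 (new)  [load 175/300]
  75 → disc 2  [load 250/300]
  100 → disc 3 (new)  [load 100/300]
  175 → disc 3  [load 275/300]
  250 → disc 4 (new)  [load 250/300]
4 discs opened.

4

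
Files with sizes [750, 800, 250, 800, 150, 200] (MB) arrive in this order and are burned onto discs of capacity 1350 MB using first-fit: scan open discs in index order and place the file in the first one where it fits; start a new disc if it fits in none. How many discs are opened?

3

  750 → disc 1 (new)  [load 750/1350]
  800 → disc 2 (new)  [load 800/1350]
  250 → disc 1  [load 1000/1350]
  800 → disc 3 (new)  [load 800/1350]
  150 → disc 1  [load 1150/1350]
  200 → disc 1  [load 1350/1350]
3 discs opened.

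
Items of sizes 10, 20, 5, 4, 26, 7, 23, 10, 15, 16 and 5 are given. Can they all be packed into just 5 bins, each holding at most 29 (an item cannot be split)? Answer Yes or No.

Total = 141; ⌈141/29⌉ = 5.
The bound of 5 does not rule out 5, but exhaustive search shows no assignment into 5 bins of capacity 29 exists — the minimum is 6.

No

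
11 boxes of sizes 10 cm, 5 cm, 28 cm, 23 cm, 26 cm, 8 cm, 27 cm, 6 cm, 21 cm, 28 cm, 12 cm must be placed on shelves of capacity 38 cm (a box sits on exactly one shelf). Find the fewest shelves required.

6

Total = 28 + 28 + 27 + 26 + 23 + 21 + 12 + 10 + 8 + 6 + 5 = 194 cm.
Lower bound: ⌈194/38⌉ = 6 shelves.
A packing using 6 shelves:
  shelf 1: 28 + 10 = 38
  shelf 2: 28 + 8 = 36
  shelf 3: 27 + 6 + 5 = 38
  shelf 4: 26 + 12 = 38
  shelf 5: 23 = 23
  shelf 6: 21 = 21
This matches the lower bound, so 6 is optimal.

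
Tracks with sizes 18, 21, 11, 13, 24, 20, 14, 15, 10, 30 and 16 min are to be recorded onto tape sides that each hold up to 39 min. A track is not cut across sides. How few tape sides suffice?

Total = 30 + 24 + 21 + 20 + 18 + 16 + 15 + 14 + 13 + 11 + 10 = 192 min.
Lower bound: ⌈192/39⌉ = 5 tape sides.
A packing using 6 tape sides:
  side 1: 30 = 30
  side 2: 24 + 15 = 39
  side 3: 21 + 18 = 39
  side 4: 20 + 16 = 36
  side 5: 14 + 13 + 11 = 38
  side 6: 10 = 10
No arrangement into 5 tape sides stays within capacity, so 6 is optimal.

6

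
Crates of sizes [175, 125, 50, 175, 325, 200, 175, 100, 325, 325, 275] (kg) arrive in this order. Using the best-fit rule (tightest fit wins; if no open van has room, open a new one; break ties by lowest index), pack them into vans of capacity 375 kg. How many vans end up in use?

7

  175 → van 1 (new)  [load 175/375]
  125 → van 1  [load 300/375]
  50 → van 1  [load 350/375]
  175 → van 2 (new)  [load 175/375]
  325 → van 3 (new)  [load 325/375]
  200 → van 2  [load 375/375]
  175 → van 4 (new)  [load 175/375]
  100 → van 4  [load 275/375]
  325 → van 5 (new)  [load 325/375]
  325 → van 6 (new)  [load 325/375]
  275 → van 7 (new)  [load 275/375]
7 vans opened.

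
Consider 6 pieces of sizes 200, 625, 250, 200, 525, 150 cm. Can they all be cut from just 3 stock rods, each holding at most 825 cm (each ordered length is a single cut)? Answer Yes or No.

Yes

A valid assignment using 3 stock rods:
  stock rod 1: 625 + 200 = 825
  stock rod 2: 525 + 250 = 775
  stock rod 3: 200 + 150 = 350
Every load is within 825 cm, so 3 stock rods suffice.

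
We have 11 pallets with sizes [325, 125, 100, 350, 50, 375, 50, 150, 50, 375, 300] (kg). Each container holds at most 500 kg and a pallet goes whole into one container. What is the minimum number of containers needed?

5

Total = 375 + 375 + 350 + 325 + 300 + 150 + 125 + 100 + 50 + 50 + 50 = 2250 kg.
Lower bound: ⌈2250/500⌉ = 5 containers.
A packing using 5 containers:
  container 1: 375 + 125 = 500
  container 2: 375 + 100 = 475
  container 3: 350 + 150 = 500
  container 4: 325 + 50 + 50 + 50 = 475
  container 5: 300 = 300
This matches the lower bound, so 5 is optimal.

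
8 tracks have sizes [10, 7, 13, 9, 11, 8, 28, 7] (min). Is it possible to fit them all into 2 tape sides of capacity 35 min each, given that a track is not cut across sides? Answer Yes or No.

Total = 93 min; ⌈93/35⌉ = 3.
At least 3 tape sides are required, but only 2 are allowed.

No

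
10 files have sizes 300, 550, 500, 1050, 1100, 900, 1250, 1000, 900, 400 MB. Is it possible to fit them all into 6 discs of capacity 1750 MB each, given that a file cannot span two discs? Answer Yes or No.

A valid assignment using 6 discs:
  disc 1: 1250 + 500 = 1750
  disc 2: 1100 + 550 = 1650
  disc 3: 1050 + 400 + 300 = 1750
  disc 4: 1000 = 1000
  disc 5: 900 = 900
  disc 6: 900 = 900
Every load is within 1750 MB, so 6 discs suffice.

Yes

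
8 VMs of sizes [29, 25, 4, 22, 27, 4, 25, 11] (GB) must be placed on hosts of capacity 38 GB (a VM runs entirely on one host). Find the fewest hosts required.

Total = 29 + 27 + 25 + 25 + 22 + 11 + 4 + 4 = 147 GB.
Lower bound: ⌈147/38⌉ = 4 hosts.
Also, 5 VMs each exceed 19 GB, and no two of those can share a host, so at least 5 hosts are needed.
A packing using 5 hosts:
  host 1: 29 + 4 + 4 = 37
  host 2: 27 + 11 = 38
  host 3: 25 = 25
  host 4: 25 = 25
  host 5: 22 = 22
This matches the lower bound, so 5 is optimal.

5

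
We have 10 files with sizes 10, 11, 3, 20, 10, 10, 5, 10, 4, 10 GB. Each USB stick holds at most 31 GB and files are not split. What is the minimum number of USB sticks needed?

4

Total = 20 + 11 + 10 + 10 + 10 + 10 + 10 + 5 + 4 + 3 = 93 GB.
Lower bound: ⌈93/31⌉ = 3 USB sticks.
A packing using 4 USB sticks:
  USB stick 1: 20 + 11 = 31
  USB stick 2: 10 + 10 + 10 = 30
  USB stick 3: 10 + 10 + 5 + 4 = 29
  USB stick 4: 3 = 3
No arrangement into 3 USB sticks stays within capacity, so 4 is optimal.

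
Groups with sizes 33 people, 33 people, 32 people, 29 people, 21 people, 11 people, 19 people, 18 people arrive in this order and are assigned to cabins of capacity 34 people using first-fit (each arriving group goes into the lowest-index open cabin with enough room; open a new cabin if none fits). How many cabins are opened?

7

  33 → cabin 1 (new)  [load 33/34]
  33 → cabin 2 (new)  [load 33/34]
  32 → cabin 3 (new)  [load 32/34]
  29 → cabin 4 (new)  [load 29/34]
  21 → cabin 5 (new)  [load 21/34]
  11 → cabin 5  [load 32/34]
  19 → cabin 6 (new)  [load 19/34]
  18 → cabin 7 (new)  [load 18/34]
7 cabins opened.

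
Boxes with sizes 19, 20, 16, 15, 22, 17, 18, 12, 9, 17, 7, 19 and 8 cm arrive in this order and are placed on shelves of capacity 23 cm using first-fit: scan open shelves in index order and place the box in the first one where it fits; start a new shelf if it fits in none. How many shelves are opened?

  19 → shelf 1 (new)  [load 19/23]
  20 → shelf 2 (new)  [load 20/23]
  16 → shelf 3 (new)  [load 16/23]
  15 → shelf 4 (new)  [load 15/23]
  22 → shelf 5 (new)  [load 22/23]
  17 → shelf 6 (new)  [load 17/23]
  18 → shelf 7 (new)  [load 18/23]
  12 → shelf 8 (new)  [load 12/23]
  9 → shelf 8  [load 21/23]
  17 → shelf 9 (new)  [load 17/23]
  7 → shelf 3  [load 23/23]
  19 → shelf 10 (new)  [load 19/23]
  8 → shelf 4  [load 23/23]
10 shelves opened.

10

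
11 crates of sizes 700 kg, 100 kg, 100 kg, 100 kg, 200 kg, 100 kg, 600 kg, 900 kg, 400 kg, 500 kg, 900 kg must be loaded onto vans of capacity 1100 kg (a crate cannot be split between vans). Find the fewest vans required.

5

Total = 900 + 900 + 700 + 600 + 500 + 400 + 200 + 100 + 100 + 100 + 100 = 4600 kg.
Lower bound: ⌈4600/1100⌉ = 5 vans.
A packing using 5 vans:
  van 1: 900 + 200 = 1100
  van 2: 900 + 100 + 100 = 1100
  van 3: 700 + 400 = 1100
  van 4: 600 + 500 = 1100
  van 5: 100 + 100 = 200
This matches the lower bound, so 5 is optimal.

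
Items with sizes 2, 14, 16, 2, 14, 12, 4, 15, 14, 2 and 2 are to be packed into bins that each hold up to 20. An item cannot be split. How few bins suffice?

6

Total = 16 + 15 + 14 + 14 + 14 + 12 + 4 + 2 + 2 + 2 + 2 = 97.
Lower bound: ⌈97/20⌉ = 5 bins.
Also, 6 items each exceed 10, and no two of those can share a bin, so at least 6 bins are needed.
A packing using 6 bins:
  bin 1: 16 + 4 = 20
  bin 2: 15 + 2 + 2 = 19
  bin 3: 14 + 2 + 2 = 18
  bin 4: 14 = 14
  bin 5: 14 = 14
  bin 6: 12 = 12
This matches the lower bound, so 6 is optimal.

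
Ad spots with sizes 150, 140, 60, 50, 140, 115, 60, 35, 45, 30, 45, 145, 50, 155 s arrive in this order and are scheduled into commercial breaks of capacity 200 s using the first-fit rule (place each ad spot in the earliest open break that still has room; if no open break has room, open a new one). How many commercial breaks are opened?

  150 → break 1 (new)  [load 150/200]
  140 → break 2 (new)  [load 140/200]
  60 → break 2  [load 200/200]
  50 → break 1  [load 200/200]
  140 → break 3 (new)  [load 140/200]
  115 → break 4 (new)  [load 115/200]
  60 → break 3  [load 200/200]
  35 → break 4  [load 150/200]
  45 → break 4  [load 195/200]
  30 → break 5 (new)  [load 30/200]
  45 → break 5  [load 75/200]
  145 → break 6 (new)  [load 145/200]
  50 → break 5  [load 125/200]
  155 → break 7 (new)  [load 155/200]
7 commercial breaks opened.

7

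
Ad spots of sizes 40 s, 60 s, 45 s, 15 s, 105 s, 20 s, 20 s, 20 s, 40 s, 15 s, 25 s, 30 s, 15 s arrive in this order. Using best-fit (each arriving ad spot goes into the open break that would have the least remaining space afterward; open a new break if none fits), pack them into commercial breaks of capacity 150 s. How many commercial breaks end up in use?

  40 → break 1 (new)  [load 40/150]
  60 → break 1  [load 100/150]
  45 → break 1  [load 145/150]
  15 → break 2 (new)  [load 15/150]
  105 → break 2  [load 120/150]
  20 → break 2  [load 140/150]
  20 → break 3 (new)  [load 20/150]
  20 → break 3  [load 40/150]
  40 → break 3  [load 80/150]
  15 → break 3  [load 95/150]
  25 → break 3  [load 120/150]
  30 → break 3  [load 150/150]
  15 → break 4 (new)  [load 15/150]
4 commercial breaks opened.

4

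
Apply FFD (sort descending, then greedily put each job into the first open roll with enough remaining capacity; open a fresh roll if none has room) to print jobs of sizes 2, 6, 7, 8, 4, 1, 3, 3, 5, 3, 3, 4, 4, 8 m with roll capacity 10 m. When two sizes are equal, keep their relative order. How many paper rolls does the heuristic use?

7

Sorted descending: 8, 8, 7, 6, 5, 4, 4, 4, 3, 3, 3, 3, 2, 1.
  8 → roll 1 (new)  [load 8/10]
  8 → roll 2 (new)  [load 8/10]
  7 → roll 3 (new)  [load 7/10]
  6 → roll 4 (new)  [load 6/10]
  5 → roll 5 (new)  [load 5/10]
  4 → roll 4  [load 10/10]
  4 → roll 5  [load 9/10]
  4 → roll 6 (new)  [load 4/10]
  3 → roll 3  [load 10/10]
  3 → roll 6  [load 7/10]
  3 → roll 6  [load 10/10]
  3 → roll 7 (new)  [load 3/10]
  2 → roll 1  [load 10/10]
  1 → roll 2  [load 9/10]
7 paper rolls opened.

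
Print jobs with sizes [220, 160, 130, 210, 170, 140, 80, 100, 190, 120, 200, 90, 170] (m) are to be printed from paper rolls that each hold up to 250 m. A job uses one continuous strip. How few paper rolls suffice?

9

Total = 220 + 210 + 200 + 190 + 170 + 170 + 160 + 140 + 130 + 120 + 100 + 90 + 80 = 1980 m.
Lower bound: ⌈1980/250⌉ = 8 paper rolls.
Also, 9 print jobs each exceed 125 m, and no two of those can share a roll, so at least 9 paper rolls are needed.
A packing using 9 paper rolls:
  roll 1: 220 = 220
  roll 2: 210 = 210
  roll 3: 200 = 200
  roll 4: 190 = 190
  roll 5: 170 + 80 = 250
  roll 6: 170 = 170
  roll 7: 160 + 90 = 250
  roll 8: 140 + 100 = 240
  roll 9: 130 + 120 = 250
This matches the lower bound, so 9 is optimal.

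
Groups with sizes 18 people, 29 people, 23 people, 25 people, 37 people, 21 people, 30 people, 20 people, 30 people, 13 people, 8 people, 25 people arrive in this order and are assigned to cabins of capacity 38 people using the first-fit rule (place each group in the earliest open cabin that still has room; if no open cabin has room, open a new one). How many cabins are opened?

  18 → cabin 1 (new)  [load 18/38]
  29 → cabin 2 (new)  [load 29/38]
  23 → cabin 3 (new)  [load 23/38]
  25 → cabin 4 (new)  [load 25/38]
  37 → cabin 5 (new)  [load 37/38]
  21 → cabin 6 (new)  [load 21/38]
  30 → cabin 7 (new)  [load 30/38]
  20 → cabin 1  [load 38/38]
  30 → cabin 8 (new)  [load 30/38]
  13 → cabin 3  [load 36/38]
  8 → cabin 2  [load 37/38]
  25 → cabin 9 (new)  [load 25/38]
9 cabins opened.

9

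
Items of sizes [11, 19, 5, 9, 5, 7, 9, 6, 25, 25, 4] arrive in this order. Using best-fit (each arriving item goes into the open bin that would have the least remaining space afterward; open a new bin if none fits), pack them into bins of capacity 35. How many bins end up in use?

  11 → bin 1 (new)  [load 11/35]
  19 → bin 1  [load 30/35]
  5 → bin 1  [load 35/35]
  9 → bin 2 (new)  [load 9/35]
  5 → bin 2  [load 14/35]
  7 → bin 2  [load 21/35]
  9 → bin 2  [load 30/35]
  6 → bin 3 (new)  [load 6/35]
  25 → bin 3  [load 31/35]
  25 → bin 4 (new)  [load 25/35]
  4 → bin 3  [load 35/35]
4 bins opened.

4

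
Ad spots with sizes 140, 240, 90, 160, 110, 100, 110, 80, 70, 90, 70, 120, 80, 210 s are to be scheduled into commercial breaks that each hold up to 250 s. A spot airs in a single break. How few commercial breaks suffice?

Total = 240 + 210 + 160 + 140 + 120 + 110 + 110 + 100 + 90 + 90 + 80 + 80 + 70 + 70 = 1670 s.
Lower bound: ⌈1670/250⌉ = 7 commercial breaks.
A packing using 7 commercial breaks:
  break 1: 240 = 240
  break 2: 210 = 210
  break 3: 160 + 90 = 250
  break 4: 140 + 110 = 250
  break 5: 120 + 110 = 230
  break 6: 100 + 80 + 70 = 250
  break 7: 90 + 80 + 70 = 240
This matches the lower bound, so 7 is optimal.

7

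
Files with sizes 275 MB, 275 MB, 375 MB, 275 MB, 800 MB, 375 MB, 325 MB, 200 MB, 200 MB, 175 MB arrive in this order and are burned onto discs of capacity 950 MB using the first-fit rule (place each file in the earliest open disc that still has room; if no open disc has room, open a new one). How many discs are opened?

  275 → disc 1 (new)  [load 275/950]
  275 → disc 1  [load 550/950]
  375 → disc 1  [load 925/950]
  275 → disc 2 (new)  [load 275/950]
  800 → disc 3 (new)  [load 800/950]
  375 → disc 2  [load 650/950]
  325 → disc 4 (new)  [load 325/950]
  200 → disc 2  [load 850/950]
  200 → disc 4  [load 525/950]
  175 → disc 4  [load 700/950]
4 discs opened.

4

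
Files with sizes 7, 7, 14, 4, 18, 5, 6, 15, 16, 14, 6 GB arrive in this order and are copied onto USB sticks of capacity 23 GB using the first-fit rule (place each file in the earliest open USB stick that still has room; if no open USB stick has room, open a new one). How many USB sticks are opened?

6

  7 → USB stick 1 (new)  [load 7/23]
  7 → USB stick 1  [load 14/23]
  14 → USB stick 2 (new)  [load 14/23]
  4 → USB stick 1  [load 18/23]
  18 → USB stick 3 (new)  [load 18/23]
  5 → USB stick 1  [load 23/23]
  6 → USB stick 2  [load 20/23]
  15 → USB stick 4 (new)  [load 15/23]
  16 → USB stick 5 (new)  [load 16/23]
  14 → USB stick 6 (new)  [load 14/23]
  6 → USB stick 4  [load 21/23]
6 USB sticks opened.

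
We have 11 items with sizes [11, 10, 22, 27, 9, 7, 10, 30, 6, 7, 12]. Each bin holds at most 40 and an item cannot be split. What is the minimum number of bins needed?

Total = 30 + 27 + 22 + 12 + 11 + 10 + 10 + 9 + 7 + 7 + 6 = 151.
Lower bound: ⌈151/40⌉ = 4 bins.
A packing using 4 bins:
  bin 1: 30 + 10 = 40
  bin 2: 27 + 12 = 39
  bin 3: 22 + 11 + 7 = 40
  bin 4: 10 + 9 + 7 + 6 = 32
This matches the lower bound, so 4 is optimal.

4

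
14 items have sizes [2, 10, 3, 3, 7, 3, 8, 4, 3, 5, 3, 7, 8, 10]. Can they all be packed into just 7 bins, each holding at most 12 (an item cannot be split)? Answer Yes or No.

A valid assignment using 7 bins:
  bin 1: 10 + 2 = 12
  bin 2: 10 = 10
  bin 3: 8 + 4 = 12
  bin 4: 8 + 3 = 11
  bin 5: 7 + 5 = 12
  bin 6: 7 + 3 = 10
  bin 7: 3 + 3 + 3 = 9
Every load is within 12, so 7 bins suffice.

Yes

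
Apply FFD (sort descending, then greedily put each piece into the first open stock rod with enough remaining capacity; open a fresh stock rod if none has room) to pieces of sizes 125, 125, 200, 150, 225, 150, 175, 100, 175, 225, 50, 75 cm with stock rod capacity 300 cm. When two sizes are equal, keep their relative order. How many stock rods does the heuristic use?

Sorted descending: 225, 225, 200, 175, 175, 150, 150, 125, 125, 100, 75, 50.
  225 → stock rod 1 (new)  [load 225/300]
  225 → stock rod 2 (new)  [load 225/300]
  200 → stock rod 3 (new)  [load 200/300]
  175 → stock rod 4 (new)  [load 175/300]
  175 → stock rod 5 (new)  [load 175/300]
  150 → stock rod 6 (new)  [load 150/300]
  150 → stock rod 6  [load 300/300]
  125 → stock rod 4  [load 300/300]
  125 → stock rod 5  [load 300/300]
  100 → stock rod 3  [load 300/300]
  75 → stock rod 1  [load 300/300]
  50 → stock rod 2  [load 275/300]
6 stock rods opened.

6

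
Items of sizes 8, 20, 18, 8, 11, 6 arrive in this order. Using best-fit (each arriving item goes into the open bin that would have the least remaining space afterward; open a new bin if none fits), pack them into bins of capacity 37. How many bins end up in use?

2

  8 → bin 1 (new)  [load 8/37]
  20 → bin 1  [load 28/37]
  18 → bin 2 (new)  [load 18/37]
  8 → bin 1  [load 36/37]
  11 → bin 2  [load 29/37]
  6 → bin 2  [load 35/37]
2 bins opened.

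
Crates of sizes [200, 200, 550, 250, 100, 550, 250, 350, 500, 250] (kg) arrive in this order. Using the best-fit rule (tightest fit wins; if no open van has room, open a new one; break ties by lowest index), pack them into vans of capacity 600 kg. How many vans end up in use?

  200 → van 1 (new)  [load 200/600]
  200 → van 1  [load 400/600]
  550 → van 2 (new)  [load 550/600]
  250 → van 3 (new)  [load 250/600]
  100 → van 1  [load 500/600]
  550 → van 4 (new)  [load 550/600]
  250 → van 3  [load 500/600]
  350 → van 5 (new)  [load 350/600]
  500 → van 6 (new)  [load 500/600]
  250 → van 5  [load 600/600]
6 vans opened.

6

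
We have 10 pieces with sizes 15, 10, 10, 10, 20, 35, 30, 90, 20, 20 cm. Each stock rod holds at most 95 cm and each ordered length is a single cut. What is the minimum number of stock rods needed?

3

Total = 90 + 35 + 30 + 20 + 20 + 20 + 15 + 10 + 10 + 10 = 260 cm.
Lower bound: ⌈260/95⌉ = 3 stock rods.
A packing using 3 stock rods:
  stock rod 1: 90 = 90
  stock rod 2: 35 + 30 + 20 + 10 = 95
  stock rod 3: 20 + 20 + 15 + 10 + 10 = 75
This matches the lower bound, so 3 is optimal.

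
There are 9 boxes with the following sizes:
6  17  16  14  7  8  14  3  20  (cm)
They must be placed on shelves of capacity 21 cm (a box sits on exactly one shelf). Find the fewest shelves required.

Total = 20 + 17 + 16 + 14 + 14 + 8 + 7 + 6 + 3 = 105 cm.
Lower bound: ⌈105/21⌉ = 5 shelves.
A packing using 6 shelves:
  shelf 1: 20 = 20
  shelf 2: 17 + 3 = 20
  shelf 3: 16 = 16
  shelf 4: 14 + 7 = 21
  shelf 5: 14 + 6 = 20
  shelf 6: 8 = 8
No arrangement into 5 shelves stays within capacity, so 6 is optimal.

6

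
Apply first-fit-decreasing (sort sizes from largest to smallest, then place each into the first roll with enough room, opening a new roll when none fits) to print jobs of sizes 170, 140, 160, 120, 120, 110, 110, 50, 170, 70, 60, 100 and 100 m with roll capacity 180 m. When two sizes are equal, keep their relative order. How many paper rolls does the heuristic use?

10

Sorted descending: 170, 170, 160, 140, 120, 120, 110, 110, 100, 100, 70, 60, 50.
  170 → roll 1 (new)  [load 170/180]
  170 → roll 2 (new)  [load 170/180]
  160 → roll 3 (new)  [load 160/180]
  140 → roll 4 (new)  [load 140/180]
  120 → roll 5 (new)  [load 120/180]
  120 → roll 6 (new)  [load 120/180]
  110 → roll 7 (new)  [load 110/180]
  110 → roll 8 (new)  [load 110/180]
  100 → roll 9 (new)  [load 100/180]
  100 → roll 10 (new)  [load 100/180]
  70 → roll 7  [load 180/180]
  60 → roll 5  [load 180/180]
  50 → roll 6  [load 170/180]
10 paper rolls opened.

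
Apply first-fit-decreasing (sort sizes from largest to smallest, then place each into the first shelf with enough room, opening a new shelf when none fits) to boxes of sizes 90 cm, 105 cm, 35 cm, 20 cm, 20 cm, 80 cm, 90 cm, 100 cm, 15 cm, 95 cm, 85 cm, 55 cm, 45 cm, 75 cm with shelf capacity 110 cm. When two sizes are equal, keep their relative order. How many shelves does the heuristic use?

Sorted descending: 105, 100, 95, 90, 90, 85, 80, 75, 55, 45, 35, 20, 20, 15.
  105 → shelf 1 (new)  [load 105/110]
  100 → shelf 2 (new)  [load 100/110]
  95 → shelf 3 (new)  [load 95/110]
  90 → shelf 4 (new)  [load 90/110]
  90 → shelf 5 (new)  [load 90/110]
  85 → shelf 6 (new)  [load 85/110]
  80 → shelf 7 (new)  [load 80/110]
  75 → shelf 8 (new)  [load 75/110]
  55 → shelf 9 (new)  [load 55/110]
  45 → shelf 9  [load 100/110]
  35 → shelf 8  [load 110/110]
  20 → shelf 4  [load 110/110]
  20 → shelf 5  [load 110/110]
  15 → shelf 3  [load 110/110]
9 shelves opened.

9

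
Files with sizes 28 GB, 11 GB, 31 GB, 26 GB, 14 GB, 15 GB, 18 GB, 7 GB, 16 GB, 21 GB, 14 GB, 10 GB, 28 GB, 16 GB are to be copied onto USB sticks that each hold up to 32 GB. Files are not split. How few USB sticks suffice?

Total = 31 + 28 + 28 + 26 + 21 + 18 + 16 + 16 + 15 + 14 + 14 + 11 + 10 + 7 = 255 GB.
Lower bound: ⌈255/32⌉ = 8 USB sticks.
A packing using 9 USB sticks:
  USB stick 1: 31 = 31
  USB stick 2: 28 = 28
  USB stick 3: 28 = 28
  USB stick 4: 26 = 26
  USB stick 5: 21 + 11 = 32
  USB stick 6: 18 + 14 = 32
  USB stick 7: 16 + 16 = 32
  USB stick 8: 15 + 14 = 29
  USB stick 9: 10 + 7 = 17
No arrangement into 8 USB sticks stays within capacity, so 9 is optimal.

9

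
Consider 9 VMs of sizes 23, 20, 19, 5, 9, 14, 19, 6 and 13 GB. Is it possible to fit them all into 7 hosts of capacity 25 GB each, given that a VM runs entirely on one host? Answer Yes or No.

A valid assignment using 6 hosts:
  host 1: 23 = 23
  host 2: 20 + 5 = 25
  host 3: 19 + 6 = 25
  host 4: 19 = 19
  host 5: 14 + 9 = 23
  host 6: 13 = 13
That uses only 6 ≤ 7, so 7 hosts are enough.

Yes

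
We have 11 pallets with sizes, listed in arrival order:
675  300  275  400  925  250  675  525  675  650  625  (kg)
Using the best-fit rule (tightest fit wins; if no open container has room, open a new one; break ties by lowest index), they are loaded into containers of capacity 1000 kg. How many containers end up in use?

  675 → container 1 (new)  [load 675/1000]
  300 → container 1  [load 975/1000]
  275 → container 2 (new)  [load 275/1000]
  400 → container 2  [load 675/1000]
  925 → container 3 (new)  [load 925/1000]
  250 → container 2  [load 925/1000]
  675 → container 4 (new)  [load 675/1000]
  525 → container 5 (new)  [load 525/1000]
  675 → container 6 (new)  [load 675/1000]
  650 → container 7 (new)  [load 650/1000]
  625 → container 8 (new)  [load 625/1000]
8 containers opened.

8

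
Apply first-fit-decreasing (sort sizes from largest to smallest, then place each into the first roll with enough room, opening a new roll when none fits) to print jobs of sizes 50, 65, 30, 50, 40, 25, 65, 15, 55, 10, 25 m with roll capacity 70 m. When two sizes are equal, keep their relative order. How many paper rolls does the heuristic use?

Sorted descending: 65, 65, 55, 50, 50, 40, 30, 25, 25, 15, 10.
  65 → roll 1 (new)  [load 65/70]
  65 → roll 2 (new)  [load 65/70]
  55 → roll 3 (new)  [load 55/70]
  50 → roll 4 (new)  [load 50/70]
  50 → roll 5 (new)  [load 50/70]
  40 → roll 6 (new)  [load 40/70]
  30 → roll 6  [load 70/70]
  25 → roll 7 (new)  [load 25/70]
  25 → roll 7  [load 50/70]
  15 → roll 3  [load 70/70]
  10 → roll 4  [load 60/70]
7 paper rolls opened.

7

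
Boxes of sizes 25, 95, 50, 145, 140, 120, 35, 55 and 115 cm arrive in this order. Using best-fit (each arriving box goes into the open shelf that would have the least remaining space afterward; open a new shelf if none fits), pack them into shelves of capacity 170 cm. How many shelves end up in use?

5

  25 → shelf 1 (new)  [load 25/170]
  95 → shelf 1  [load 120/170]
  50 → shelf 1  [load 170/170]
  145 → shelf 2 (new)  [load 145/170]
  140 → shelf 3 (new)  [load 140/170]
  120 → shelf 4 (new)  [load 120/170]
  35 → shelf 4  [load 155/170]
  55 → shelf 5 (new)  [load 55/170]
  115 → shelf 5  [load 170/170]
5 shelves opened.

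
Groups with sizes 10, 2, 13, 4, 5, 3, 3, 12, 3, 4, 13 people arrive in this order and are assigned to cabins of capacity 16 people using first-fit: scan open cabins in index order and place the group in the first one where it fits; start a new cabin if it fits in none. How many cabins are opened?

  10 → cabin 1 (new)  [load 10/16]
  2 → cabin 1  [load 12/16]
  13 → cabin 2 (new)  [load 13/16]
  4 → cabin 1  [load 16/16]
  5 → cabin 3 (new)  [load 5/16]
  3 → cabin 2  [load 16/16]
  3 → cabin 3  [load 8/16]
  12 → cabin 4 (new)  [load 12/16]
  3 → cabin 3  [load 11/16]
  4 → cabin 3  [load 15/16]
  13 → cabin 5 (new)  [load 13/16]
5 cabins opened.

5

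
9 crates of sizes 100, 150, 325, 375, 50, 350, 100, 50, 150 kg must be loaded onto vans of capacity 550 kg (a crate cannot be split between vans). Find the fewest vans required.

Total = 375 + 350 + 325 + 150 + 150 + 100 + 100 + 50 + 50 = 1650 kg.
Lower bound: ⌈1650/550⌉ = 3 vans.
A packing using 4 vans:
  van 1: 375 + 150 = 525
  van 2: 350 + 150 + 50 = 550
  van 3: 325 + 100 + 100 = 525
  van 4: 50 = 50
No arrangement into 3 vans stays within capacity, so 4 is optimal.

4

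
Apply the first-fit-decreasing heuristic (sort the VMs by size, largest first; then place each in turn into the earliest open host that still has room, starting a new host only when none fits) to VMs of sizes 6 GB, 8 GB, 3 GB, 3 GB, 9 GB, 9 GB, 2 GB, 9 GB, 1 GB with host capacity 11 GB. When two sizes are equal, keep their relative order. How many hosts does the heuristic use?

5

Sorted descending: 9, 9, 9, 8, 6, 3, 3, 2, 1.
  9 → host 1 (new)  [load 9/11]
  9 → host 2 (new)  [load 9/11]
  9 → host 3 (new)  [load 9/11]
  8 → host 4 (new)  [load 8/11]
  6 → host 5 (new)  [load 6/11]
  3 → host 4  [load 11/11]
  3 → host 5  [load 9/11]
  2 → host 1  [load 11/11]
  1 → host 2  [load 10/11]
5 hosts opened.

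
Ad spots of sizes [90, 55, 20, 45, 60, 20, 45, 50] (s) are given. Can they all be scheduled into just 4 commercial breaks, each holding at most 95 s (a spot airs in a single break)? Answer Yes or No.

No

Total = 385 s; ⌈385/95⌉ = 5.
At least 5 commercial breaks are required, but only 4 are allowed.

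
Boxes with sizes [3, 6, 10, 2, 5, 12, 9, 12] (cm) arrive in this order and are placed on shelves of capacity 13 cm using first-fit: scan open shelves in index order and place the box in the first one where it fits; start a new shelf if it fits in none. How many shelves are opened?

6

  3 → shelf 1 (new)  [load 3/13]
  6 → shelf 1  [load 9/13]
  10 → shelf 2 (new)  [load 10/13]
  2 → shelf 1  [load 11/13]
  5 → shelf 3 (new)  [load 5/13]
  12 → shelf 4 (new)  [load 12/13]
  9 → shelf 5 (new)  [load 9/13]
  12 → shelf 6 (new)  [load 12/13]
6 shelves opened.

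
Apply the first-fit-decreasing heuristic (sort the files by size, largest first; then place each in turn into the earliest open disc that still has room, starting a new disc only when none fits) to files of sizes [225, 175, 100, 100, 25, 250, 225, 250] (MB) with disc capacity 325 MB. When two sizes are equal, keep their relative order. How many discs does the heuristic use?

5

Sorted descending: 250, 250, 225, 225, 175, 100, 100, 25.
  250 → disc 1 (new)  [load 250/325]
  250 → disc 2 (new)  [load 250/325]
  225 → disc 3 (new)  [load 225/325]
  225 → disc 4 (new)  [load 225/325]
  175 → disc 5 (new)  [load 175/325]
  100 → disc 3  [load 325/325]
  100 → disc 4  [load 325/325]
  25 → disc 1  [load 275/325]
5 discs opened.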